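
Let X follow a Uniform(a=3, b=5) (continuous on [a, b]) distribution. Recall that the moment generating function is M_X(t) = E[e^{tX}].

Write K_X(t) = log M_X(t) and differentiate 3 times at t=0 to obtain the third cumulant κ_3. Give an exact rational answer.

M_X(t) = (e^(5*t) - e^(3*t))/(2*t)
K_X(t) = log M_X(t) = -log(t) + log(e^(5*t) - e^(3*t)) - log(2)
K′(t) = (5*t*e^(2*t) - 3*t - e^(2*t) + 1)/(t*e^(2*t) - t)
K′′(t) = (-4*t^2*e^(2*t) + e^(4*t) - 2*e^(2*t) + 1)/(t^2*e^(4*t) - 2*t^2*e^(2*t) + t^2)
K′′′(t) = (8*t^3*e^(4*t) + 8*t^3*e^(2*t) - 2*e^(6*t) + 6*e^(4*t) - 6*e^(2*t) + 2)/(t^3*e^(6*t) - 3*t^3*e^(4*t) + 3*t^3*e^(2*t) - t^3)

κ_3 = K′′′(0) = 0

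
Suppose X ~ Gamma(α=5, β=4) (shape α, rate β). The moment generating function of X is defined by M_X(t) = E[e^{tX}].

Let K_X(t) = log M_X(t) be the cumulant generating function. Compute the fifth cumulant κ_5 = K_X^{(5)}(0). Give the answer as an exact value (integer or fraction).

κ_5 = d^5K/dt^5 |_{t=0} = 15/128

M_X(t) = 1024/(4 - t)^5
K_X(t) = log M_X(t) = -5*log(4 - t) + 10*log(2)
dK/dt = -5/(t - 4)
d^2K/dt^2 = 5/(t^2 - 8*t + 16)
d^3K/dt^3 = -10/(t^3 - 12*t^2 + 48*t - 64)
d^4K/dt^4 = 30/(t^4 - 16*t^3 + 96*t^2 - 256*t + 256)
d^5K/dt^5 = -120/(t^5 - 20*t^4 + 160*t^3 - 640*t^2 + 1280*t - 1024)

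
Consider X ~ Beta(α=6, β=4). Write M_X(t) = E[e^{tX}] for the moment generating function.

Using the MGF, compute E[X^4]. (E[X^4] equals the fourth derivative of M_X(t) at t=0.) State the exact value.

M_X(t) = ₁F₁(6; 10; t)
M^(4)(t) = 126*₁F₁(10; 14; t)/715

E[X^4] = M^(4)(0) = 126/715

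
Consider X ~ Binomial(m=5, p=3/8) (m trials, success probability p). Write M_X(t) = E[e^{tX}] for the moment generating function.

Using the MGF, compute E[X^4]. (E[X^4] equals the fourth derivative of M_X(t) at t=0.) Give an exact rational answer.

E[X^4] = M′′′′(0) = 21975/512

M_X(t) = (3*e^(t)/8 + 5/8)^5
M′(t) = 1215*e^(5*t)/32768 + 2025*e^(4*t)/8192 + 10125*e^(3*t)/16384 + 5625*e^(2*t)/8192 + 9375*e^(t)/32768
M′′(t) = 6075*e^(5*t)/32768 + 2025*e^(4*t)/2048 + 30375*e^(3*t)/16384 + 5625*e^(2*t)/4096 + 9375*e^(t)/32768
M′′′(t) = 30375*e^(5*t)/32768 + 2025*e^(4*t)/512 + 91125*e^(3*t)/16384 + 5625*e^(2*t)/2048 + 9375*e^(t)/32768
M′′′′(t) = 151875*e^(5*t)/32768 + 2025*e^(4*t)/128 + 273375*e^(3*t)/16384 + 5625*e^(2*t)/1024 + 9375*e^(t)/32768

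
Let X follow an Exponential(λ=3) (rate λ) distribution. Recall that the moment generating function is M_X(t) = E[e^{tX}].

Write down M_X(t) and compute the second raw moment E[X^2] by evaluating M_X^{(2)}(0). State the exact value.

E[X^2] = M′′(0) = 2/9

M_X(t) = 3/(3 - t)
M′(t) = 3/(t^2 - 6*t + 9)
M′′(t) = -6/(t^3 - 9*t^2 + 27*t - 27)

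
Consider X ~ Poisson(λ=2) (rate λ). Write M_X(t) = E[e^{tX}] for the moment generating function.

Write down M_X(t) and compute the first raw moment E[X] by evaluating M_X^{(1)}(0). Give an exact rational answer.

M_X(t) = e^(2*e^(t) - 2)
M′(t) = 2*e^(-2)*e^(t)*e^(2*e^(t))

E[X] = M′(0) = 2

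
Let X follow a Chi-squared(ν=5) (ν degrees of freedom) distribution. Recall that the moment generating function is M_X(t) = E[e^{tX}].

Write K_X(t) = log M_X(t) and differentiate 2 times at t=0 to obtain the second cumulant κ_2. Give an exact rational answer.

κ_2 = K′′(0) = 10

M_X(t) = (1 - 2*t)^(-5/2)
K_X(t) = log M_X(t) = -5*log(1 - 2*t)/2
K′(t) = -5/(2*t - 1)
K′′(t) = 10/(4*t^2 - 4*t + 1)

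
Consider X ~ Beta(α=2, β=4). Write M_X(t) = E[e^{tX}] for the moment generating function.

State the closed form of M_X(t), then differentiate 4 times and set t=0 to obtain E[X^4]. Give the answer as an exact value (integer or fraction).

M_X(t) = ₁F₁(2; 6; t)
D^4[M](t) = 5*₁F₁(6; 10; t)/126

E[X^4] = D^4[M](0) = 5/126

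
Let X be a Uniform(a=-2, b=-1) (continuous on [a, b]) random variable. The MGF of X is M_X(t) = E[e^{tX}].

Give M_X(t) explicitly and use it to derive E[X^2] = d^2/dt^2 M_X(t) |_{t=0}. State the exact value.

E[X^2] = M′′(0) = 7/3

M_X(t) = (e^(-t) - e^(-2*t))/t
M′(t) = (-t*e^(t) + 2*t - e^(t) + 1)*e^(-2*t)/t^2
M′′(t) = (t^2*e^(t) - 4*t^2 + 2*t*e^(t) - 4*t + 2*e^(t) - 2)*e^(-2*t)/t^3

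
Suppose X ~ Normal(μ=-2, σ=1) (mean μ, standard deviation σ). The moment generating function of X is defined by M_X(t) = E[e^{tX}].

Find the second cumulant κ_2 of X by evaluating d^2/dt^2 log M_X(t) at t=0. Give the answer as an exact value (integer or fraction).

M_X(t) = e^(t^2/2 - 2*t)
K_X(t) = log M_X(t) = t^2/2 - 2*t
D^2[K](t) = 1

κ_2 = D^2[K](0) = 1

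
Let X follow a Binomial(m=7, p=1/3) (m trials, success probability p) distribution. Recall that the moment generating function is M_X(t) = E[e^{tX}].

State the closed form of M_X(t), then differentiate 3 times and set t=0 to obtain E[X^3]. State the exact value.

M_X(t) = (e^(t)/3 + 2/3)^7
M^(3)(t) = 343*e^(7*t)/2187 + 112*e^(6*t)/81 + 3500*e^(5*t)/729 + 17920*e^(4*t)/2187 + 560*e^(3*t)/81 + 1792*e^(2*t)/729 + 448*e^(t)/2187

E[X^3] = M^(3)(0) = 217/9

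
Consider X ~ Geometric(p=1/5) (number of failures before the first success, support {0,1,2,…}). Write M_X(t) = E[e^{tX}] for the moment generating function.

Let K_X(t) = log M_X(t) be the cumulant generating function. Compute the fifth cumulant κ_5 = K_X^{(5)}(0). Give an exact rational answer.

κ_5 = D^5[K](0) = 43380

M_X(t) = 1/(5*(1 - 4*e^(t)/5))
K_X(t) = log M_X(t) = -log(1 - 4*e^(t)/5) - log(5)
D^5[K](t) = (-1280*e^(4*t) - 17600*e^(3*t) - 22000*e^(2*t) - 2500*e^(t))/(1024*e^(5*t) - 6400*e^(4*t) + 16000*e^(3*t) - 20000*e^(2*t) + 12500*e^(t) - 3125)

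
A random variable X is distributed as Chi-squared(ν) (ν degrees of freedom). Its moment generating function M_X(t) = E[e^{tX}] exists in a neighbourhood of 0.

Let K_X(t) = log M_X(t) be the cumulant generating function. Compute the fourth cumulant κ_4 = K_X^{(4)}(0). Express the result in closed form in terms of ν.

M_X(t) = (1 - 2*t)^(-ν/2)
K_X(t) = log M_X(t) = -ν*log(1 - 2*t)/2
K′(t) = -ν/(2*t - 1)
K′′(t) = 2*ν/(4*t^2 - 4*t + 1)
K′′′(t) = -8*ν/(8*t^3 - 12*t^2 + 6*t - 1)
K′′′′(t) = 48*ν/(16*t^4 - 32*t^3 + 24*t^2 - 8*t + 1)

κ_4 = K′′′′(0) = 48*ν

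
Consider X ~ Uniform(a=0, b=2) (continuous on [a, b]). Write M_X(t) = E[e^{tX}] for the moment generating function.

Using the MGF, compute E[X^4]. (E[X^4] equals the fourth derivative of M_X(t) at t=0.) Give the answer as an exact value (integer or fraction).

E[X^4] = M^(4)(0) = 16/5

M_X(t) = (e^(2*t) - 1)/(2*t)
M^(4)(t) = (8*t^4*e^(2*t) - 16*t^3*e^(2*t) + 24*t^2*e^(2*t) - 24*t*e^(2*t) + 12*e^(2*t) - 12)/t^5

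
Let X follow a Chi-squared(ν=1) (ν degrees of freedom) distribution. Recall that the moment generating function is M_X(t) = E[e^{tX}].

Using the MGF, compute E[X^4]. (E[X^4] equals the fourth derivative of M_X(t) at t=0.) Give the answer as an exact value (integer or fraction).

M_X(t) = 1/√(1 - 2*t)
M^(4)(t) = 105/(16*t^4*√(1 - 2*t) - 32*t^3*√(1 - 2*t) + 24*t^2*√(1 - 2*t) - 8*t*√(1 - 2*t) + √(1 - 2*t))

E[X^4] = M^(4)(0) = 105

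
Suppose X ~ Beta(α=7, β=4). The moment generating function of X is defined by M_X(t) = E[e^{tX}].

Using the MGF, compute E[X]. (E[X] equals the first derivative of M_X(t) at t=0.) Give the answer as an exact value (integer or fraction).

E[X] = M^(1)(0) = 7/11

M_X(t) = ₁F₁(7; 11; t)
M^(1)(t) = 7*₁F₁(8; 12; t)/11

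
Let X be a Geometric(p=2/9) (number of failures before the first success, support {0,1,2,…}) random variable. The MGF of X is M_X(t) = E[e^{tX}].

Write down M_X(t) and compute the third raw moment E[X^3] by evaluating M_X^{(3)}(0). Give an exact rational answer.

M_X(t) = 2/(9*(1 - 7*e^(t)/9))
M^(3)(t) = (686*e^(3*t) + 3528*e^(2*t) + 1134*e^(t))/(2401*e^(4*t) - 12348*e^(3*t) + 23814*e^(2*t) - 20412*e^(t) + 6561)

E[X^3] = M^(3)(0) = 1337/4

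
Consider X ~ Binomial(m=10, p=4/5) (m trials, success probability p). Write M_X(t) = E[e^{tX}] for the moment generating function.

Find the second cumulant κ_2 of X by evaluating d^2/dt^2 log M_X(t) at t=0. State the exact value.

κ_2 = d^2K/dt^2 |_{t=0} = 8/5

M_X(t) = (4*e^(t)/5 + 1/5)^10
K_X(t) = log M_X(t) = 10*log(4*e^(t)/5 + 1/5)
dK/dt = 40*e^(t)/(4*e^(t) + 1)
d^2K/dt^2 = 40*e^(t)/(16*e^(2*t) + 8*e^(t) + 1)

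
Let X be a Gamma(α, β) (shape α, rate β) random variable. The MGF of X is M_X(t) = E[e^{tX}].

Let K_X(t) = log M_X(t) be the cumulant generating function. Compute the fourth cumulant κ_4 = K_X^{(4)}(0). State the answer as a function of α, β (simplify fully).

κ_4 = d^4K/dt^4 |_{t=0} = 6*α/β^4

M_X(t) = (β/(β - t))^α
K_X(t) = log M_X(t) = α*(log(β) - log(β - t))
dK/dt = -α/(-β + t)
d^2K/dt^2 = α/(β^2 - 2*β*t + t^2)
d^3K/dt^3 = -2*α/(-β^3 + 3*β^2*t - 3*β*t^2 + t^3)
d^4K/dt^4 = 6*α/(β^4 - 4*β^3*t + 6*β^2*t^2 - 4*β*t^3 + t^4)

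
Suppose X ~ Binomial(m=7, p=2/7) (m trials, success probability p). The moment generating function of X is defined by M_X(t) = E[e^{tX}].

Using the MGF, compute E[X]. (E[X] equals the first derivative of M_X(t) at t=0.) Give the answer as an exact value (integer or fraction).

E[X] = M^(1)(0) = 2

M_X(t) = (2*e^(t)/7 + 5/7)^7
M^(1)(t) = 128*e^(7*t)/117649 + 1920*e^(6*t)/117649 + 12000*e^(5*t)/117649 + 40000*e^(4*t)/117649 + 75000*e^(3*t)/117649 + 75000*e^(2*t)/117649 + 31250*e^(t)/117649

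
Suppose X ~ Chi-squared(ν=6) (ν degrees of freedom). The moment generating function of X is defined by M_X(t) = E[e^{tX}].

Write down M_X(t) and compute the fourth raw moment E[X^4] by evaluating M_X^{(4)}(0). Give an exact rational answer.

E[X^4] = M^(4)(0) = 5760

M_X(t) = (1 - 2*t)^(-3)
M^(4)(t) = -5760/(128*t^7 - 448*t^6 + 672*t^5 - 560*t^4 + 280*t^3 - 84*t^2 + 14*t - 1)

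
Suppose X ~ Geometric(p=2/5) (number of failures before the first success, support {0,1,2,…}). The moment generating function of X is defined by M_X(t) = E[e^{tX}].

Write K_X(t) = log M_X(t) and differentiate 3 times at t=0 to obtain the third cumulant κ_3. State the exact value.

κ_3 = K′′′(0) = 15

M_X(t) = 2/(5*(1 - 3*e^(t)/5))
K_X(t) = log M_X(t) = -log(1 - 3*e^(t)/5) - log(5) + log(2)
K′(t) = -3*e^(t)/(3*e^(t) - 5)
K′′(t) = 15*e^(t)/(9*e^(2*t) - 30*e^(t) + 25)
K′′′(t) = (-45*e^(2*t) - 75*e^(t))/(27*e^(3*t) - 135*e^(2*t) + 225*e^(t) - 125)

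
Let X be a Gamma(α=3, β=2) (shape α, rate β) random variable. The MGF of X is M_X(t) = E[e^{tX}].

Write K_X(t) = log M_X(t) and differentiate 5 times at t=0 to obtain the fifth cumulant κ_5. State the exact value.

κ_5 = d^5K/dt^5 |_{t=0} = 9/4

M_X(t) = 8/(2 - t)^3
K_X(t) = log M_X(t) = -3*log(2 - t) + 3*log(2)
dK/dt = -3/(t - 2)
d^2K/dt^2 = 3/(t^2 - 4*t + 4)
d^3K/dt^3 = -6/(t^3 - 6*t^2 + 12*t - 8)
d^4K/dt^4 = 18/(t^4 - 8*t^3 + 24*t^2 - 32*t + 16)
d^5K/dt^5 = -72/(t^5 - 10*t^4 + 40*t^3 - 80*t^2 + 80*t - 32)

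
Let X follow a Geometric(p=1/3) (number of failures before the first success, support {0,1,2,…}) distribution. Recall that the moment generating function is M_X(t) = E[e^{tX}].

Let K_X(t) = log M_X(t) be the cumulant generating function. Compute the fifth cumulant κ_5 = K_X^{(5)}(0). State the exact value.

κ_5 = K^(5)(0) = 2190

M_X(t) = 1/(3*(1 - 2*e^(t)/3))
K_X(t) = log M_X(t) = -log(1 - 2*e^(t)/3) - log(3)
K^(5)(t) = (-48*e^(4*t) - 792*e^(3*t) - 1188*e^(2*t) - 162*e^(t))/(32*e^(5*t) - 240*e^(4*t) + 720*e^(3*t) - 1080*e^(2*t) + 810*e^(t) - 243)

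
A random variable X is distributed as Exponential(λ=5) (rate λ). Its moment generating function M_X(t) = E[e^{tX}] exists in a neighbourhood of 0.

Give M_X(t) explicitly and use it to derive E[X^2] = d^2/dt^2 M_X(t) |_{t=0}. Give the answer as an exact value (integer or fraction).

E[X^2] = M^(2)(0) = 2/25

M_X(t) = 5/(5 - t)
M^(2)(t) = -10/(t^3 - 15*t^2 + 75*t - 125)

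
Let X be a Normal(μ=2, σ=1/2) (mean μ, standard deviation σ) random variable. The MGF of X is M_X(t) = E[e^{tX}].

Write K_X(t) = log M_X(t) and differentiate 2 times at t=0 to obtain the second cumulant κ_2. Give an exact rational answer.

κ_2 = d^2K/dt^2 |_{t=0} = 1/4

M_X(t) = e^(t^2/8 + 2*t)
K_X(t) = log M_X(t) = t^2/8 + 2*t
dK/dt = t/4 + 2
d^2K/dt^2 = 1/4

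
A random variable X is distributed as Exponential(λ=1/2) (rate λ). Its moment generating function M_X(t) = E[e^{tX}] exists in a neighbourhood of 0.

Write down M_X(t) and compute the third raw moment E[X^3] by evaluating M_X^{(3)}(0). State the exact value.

M_X(t) = 1/(2*(1/2 - t))
D^3[M](t) = 48/(16*t^4 - 32*t^3 + 24*t^2 - 8*t + 1)

E[X^3] = D^3[M](0) = 48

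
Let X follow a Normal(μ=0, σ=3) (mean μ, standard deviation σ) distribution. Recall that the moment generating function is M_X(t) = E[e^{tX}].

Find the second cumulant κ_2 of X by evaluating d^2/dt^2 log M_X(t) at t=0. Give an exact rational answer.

κ_2 = d^2K/dt^2 |_{t=0} = 9

M_X(t) = e^(9*t^2/2)
K_X(t) = log M_X(t) = 9*t^2/2
dK/dt = 9*t
d^2K/dt^2 = 9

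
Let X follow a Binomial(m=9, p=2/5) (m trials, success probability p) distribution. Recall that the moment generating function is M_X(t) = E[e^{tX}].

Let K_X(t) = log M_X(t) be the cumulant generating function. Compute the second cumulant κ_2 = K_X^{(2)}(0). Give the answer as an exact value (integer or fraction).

κ_2 = K′′(0) = 54/25

M_X(t) = (2*e^(t)/5 + 3/5)^9
K_X(t) = log M_X(t) = 9*log(2*e^(t)/5 + 3/5)
K′(t) = 18*e^(t)/(2*e^(t) + 3)
K′′(t) = 54*e^(t)/(4*e^(2*t) + 12*e^(t) + 9)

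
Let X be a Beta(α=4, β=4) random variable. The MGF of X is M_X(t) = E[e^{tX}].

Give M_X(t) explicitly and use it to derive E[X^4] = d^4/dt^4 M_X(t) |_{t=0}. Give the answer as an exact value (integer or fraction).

M_X(t) = ₁F₁(4; 8; t)
M′(t) = ₁F₁(5; 9; t)/2
M′′(t) = 5*₁F₁(6; 10; t)/18
M′′′(t) = ₁F₁(7; 11; t)/6
M′′′′(t) = 7*₁F₁(8; 12; t)/66

E[X^4] = M′′′′(0) = 7/66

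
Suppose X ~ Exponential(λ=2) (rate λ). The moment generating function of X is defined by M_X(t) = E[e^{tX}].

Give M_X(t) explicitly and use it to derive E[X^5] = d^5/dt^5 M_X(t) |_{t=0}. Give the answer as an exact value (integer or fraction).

E[X^5] = M^(5)(0) = 15/4

M_X(t) = 2/(2 - t)
M^(5)(t) = 240/(t^6 - 12*t^5 + 60*t^4 - 160*t^3 + 240*t^2 - 192*t + 64)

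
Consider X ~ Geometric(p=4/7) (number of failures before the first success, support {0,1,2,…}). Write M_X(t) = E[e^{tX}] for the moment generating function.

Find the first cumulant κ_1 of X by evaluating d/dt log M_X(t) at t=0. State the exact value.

M_X(t) = 4/(7*(1 - 3*e^(t)/7))
K_X(t) = log M_X(t) = -log(1 - 3*e^(t)/7) - log(7) + 2*log(2)
D[K](t) = -3*e^(t)/(3*e^(t) - 7)

κ_1 = D[K](0) = 3/4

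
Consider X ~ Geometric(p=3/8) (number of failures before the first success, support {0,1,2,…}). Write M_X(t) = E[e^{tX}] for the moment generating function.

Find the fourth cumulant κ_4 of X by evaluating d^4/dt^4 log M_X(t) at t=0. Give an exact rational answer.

κ_4 = d^4K/dt^4 |_{t=0} = 3320/27

M_X(t) = 3/(8*(1 - 5*e^(t)/8))
K_X(t) = log M_X(t) = -log(1 - 5*e^(t)/8) - 3*log(2) + log(3)
dK/dt = -5*e^(t)/(5*e^(t) - 8)
d^2K/dt^2 = 40*e^(t)/(25*e^(2*t) - 80*e^(t) + 64)
d^3K/dt^3 = (-200*e^(2*t) - 320*e^(t))/(125*e^(3*t) - 600*e^(2*t) + 960*e^(t) - 512)
d^4K/dt^4 = (1000*e^(3*t) + 6400*e^(2*t) + 2560*e^(t))/(625*e^(4*t) - 4000*e^(3*t) + 9600*e^(2*t) - 10240*e^(t) + 4096)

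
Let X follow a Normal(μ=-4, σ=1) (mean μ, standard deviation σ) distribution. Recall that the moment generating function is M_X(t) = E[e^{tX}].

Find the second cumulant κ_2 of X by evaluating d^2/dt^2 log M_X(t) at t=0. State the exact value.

κ_2 = K′′(0) = 1

M_X(t) = e^(t^2/2 - 4*t)
K_X(t) = log M_X(t) = t^2/2 - 4*t
K′(t) = t - 4
K′′(t) = 1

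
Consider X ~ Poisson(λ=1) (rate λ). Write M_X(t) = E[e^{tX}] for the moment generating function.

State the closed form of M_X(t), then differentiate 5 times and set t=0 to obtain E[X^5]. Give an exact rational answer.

E[X^5] = M^(5)(0) = 52

M_X(t) = e^(e^(t) - 1)
M^(5)(t) = (e^(5*t)*e^(e^(t)) + 10*e^(4*t)*e^(e^(t)) + 25*e^(3*t)*e^(e^(t)) + 15*e^(2*t)*e^(e^(t)) + e^(t)*e^(e^(t)))*e^(-1)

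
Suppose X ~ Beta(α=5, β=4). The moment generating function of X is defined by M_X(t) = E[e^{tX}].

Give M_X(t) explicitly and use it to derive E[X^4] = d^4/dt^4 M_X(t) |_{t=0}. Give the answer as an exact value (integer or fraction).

M_X(t) = ₁F₁(5; 9; t)
M^(4)(t) = 14*₁F₁(9; 13; t)/99

E[X^4] = M^(4)(0) = 14/99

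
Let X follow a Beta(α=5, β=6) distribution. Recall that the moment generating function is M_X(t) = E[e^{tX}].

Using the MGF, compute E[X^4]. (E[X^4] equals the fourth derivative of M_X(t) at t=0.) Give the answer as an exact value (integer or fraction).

M_X(t) = ₁F₁(5; 11; t)
M′(t) = 5*₁F₁(6; 12; t)/11
M′′(t) = 5*₁F₁(7; 13; t)/22
M′′′(t) = 35*₁F₁(8; 14; t)/286
M′′′′(t) = 10*₁F₁(9; 15; t)/143

E[X^4] = M′′′′(0) = 10/143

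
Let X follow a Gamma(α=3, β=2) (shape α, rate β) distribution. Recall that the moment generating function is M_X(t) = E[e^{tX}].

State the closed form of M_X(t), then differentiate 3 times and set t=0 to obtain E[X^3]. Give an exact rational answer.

E[X^3] = D^3[M](0) = 15/2

M_X(t) = 8/(2 - t)^3
D^3[M](t) = 480/(t^6 - 12*t^5 + 60*t^4 - 160*t^3 + 240*t^2 - 192*t + 64)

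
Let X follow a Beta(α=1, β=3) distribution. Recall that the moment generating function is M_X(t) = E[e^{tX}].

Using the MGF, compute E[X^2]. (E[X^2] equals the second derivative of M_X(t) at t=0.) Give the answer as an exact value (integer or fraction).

M_X(t) = ₁F₁(1; 4; t)
M^(2)(t) = ₁F₁(3; 6; t)/10

E[X^2] = M^(2)(0) = 1/10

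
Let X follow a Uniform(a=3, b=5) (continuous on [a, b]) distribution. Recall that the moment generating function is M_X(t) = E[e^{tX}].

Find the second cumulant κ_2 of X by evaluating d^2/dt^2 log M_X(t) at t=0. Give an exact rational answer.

M_X(t) = (e^(5*t) - e^(3*t))/(2*t)
K_X(t) = log M_X(t) = -log(t) + log(e^(5*t) - e^(3*t)) - log(2)
D^2[K](t) = (-4*t^2*e^(2*t) + e^(4*t) - 2*e^(2*t) + 1)/(t^2*e^(4*t) - 2*t^2*e^(2*t) + t^2)

κ_2 = D^2[K](0) = 1/3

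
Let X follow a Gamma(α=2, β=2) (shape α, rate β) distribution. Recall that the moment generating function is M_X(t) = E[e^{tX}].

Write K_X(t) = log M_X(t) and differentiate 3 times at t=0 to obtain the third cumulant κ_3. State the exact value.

M_X(t) = 4/(2 - t)^2
K_X(t) = log M_X(t) = -2*log(2 - t) + 2*log(2)
K′(t) = -2/(t - 2)
K′′(t) = 2/(t^2 - 4*t + 4)
K′′′(t) = -4/(t^3 - 6*t^2 + 12*t - 8)

κ_3 = K′′′(0) = 1/2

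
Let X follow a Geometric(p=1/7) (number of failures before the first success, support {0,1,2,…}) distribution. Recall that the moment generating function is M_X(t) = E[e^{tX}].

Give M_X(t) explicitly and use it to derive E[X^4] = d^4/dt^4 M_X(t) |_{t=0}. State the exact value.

M_X(t) = 1/(7*(1 - 6*e^(t)/7))
M′(t) = 6*e^(t)/(36*e^(2*t) - 84*e^(t) + 49)
M′′(t) = (-36*e^(2*t) - 42*e^(t))/(216*e^(3*t) - 756*e^(2*t) + 882*e^(t) - 343)
M′′′(t) = (216*e^(3*t) + 1008*e^(2*t) + 294*e^(t))/(1296*e^(4*t) - 6048*e^(3*t) + 10584*e^(2*t) - 8232*e^(t) + 2401)
M′′′′(t) = (-1296*e^(4*t) - 16632*e^(3*t) - 19404*e^(2*t) - 2058*e^(t))/(7776*e^(5*t) - 45360*e^(4*t) + 105840*e^(3*t) - 123480*e^(2*t) + 72030*e^(t) - 16807)

E[X^4] = M′′′′(0) = 39390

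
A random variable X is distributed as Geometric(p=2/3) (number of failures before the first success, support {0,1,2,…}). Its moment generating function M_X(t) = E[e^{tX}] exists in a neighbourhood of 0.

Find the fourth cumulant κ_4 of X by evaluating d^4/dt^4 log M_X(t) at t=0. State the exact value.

κ_4 = K^(4)(0) = 33/8

M_X(t) = 2/(3*(1 - e^(t)/3))
K_X(t) = log M_X(t) = -log(1 - e^(t)/3) - log(3) + log(2)
K^(4)(t) = (3*e^(3*t) + 36*e^(2*t) + 27*e^(t))/(e^(4*t) - 12*e^(3*t) + 54*e^(2*t) - 108*e^(t) + 81)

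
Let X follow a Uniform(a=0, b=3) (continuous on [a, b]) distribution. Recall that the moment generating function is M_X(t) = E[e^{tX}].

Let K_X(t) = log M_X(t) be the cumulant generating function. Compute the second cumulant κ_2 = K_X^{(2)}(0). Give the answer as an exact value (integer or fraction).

M_X(t) = (e^(3*t) - 1)/(3*t)
K_X(t) = log M_X(t) = -log(t) + log(e^(3*t) - 1) - log(3)
dK/dt = (3*t*e^(3*t) - e^(3*t) + 1)/(t*e^(3*t) - t)
d^2K/dt^2 = (-9*t^2*e^(3*t) + e^(6*t) - 2*e^(3*t) + 1)/(t^2*e^(6*t) - 2*t^2*e^(3*t) + t^2)

κ_2 = d^2K/dt^2 |_{t=0} = 3/4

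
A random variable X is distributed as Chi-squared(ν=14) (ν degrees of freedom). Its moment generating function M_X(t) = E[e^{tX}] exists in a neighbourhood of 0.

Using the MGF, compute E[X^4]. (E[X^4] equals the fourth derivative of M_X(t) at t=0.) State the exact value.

M_X(t) = (1 - 2*t)^(-7)
M′(t) = 14/(256*t^8 - 1024*t^7 + 1792*t^6 - 1792*t^5 + 1120*t^4 - 448*t^3 + 112*t^2 - 16*t + 1)
M′′(t) = -224/(512*t^9 - 2304*t^8 + 4608*t^7 - 5376*t^6 + 4032*t^5 - 2016*t^4 + 672*t^3 - 144*t^2 + 18*t - 1)
M′′′(t) = 4032/(1024*t^10 - 5120*t^9 + 11520*t^8 - 15360*t^7 + 13440*t^6 - 8064*t^5 + 3360*t^4 - 960*t^3 + 180*t^2 - 20*t + 1)
M′′′′(t) = -80640/(2048*t^11 - 11264*t^10 + 28160*t^9 - 42240*t^8 + 42240*t^7 - 29568*t^6 + 14784*t^5 - 5280*t^4 + 1320*t^3 - 220*t^2 + 22*t - 1)

E[X^4] = M′′′′(0) = 80640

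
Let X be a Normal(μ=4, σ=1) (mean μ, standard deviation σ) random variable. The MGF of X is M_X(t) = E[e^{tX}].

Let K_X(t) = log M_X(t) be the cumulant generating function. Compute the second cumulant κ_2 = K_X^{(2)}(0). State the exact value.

κ_2 = K′′(0) = 1

M_X(t) = e^(t^2/2 + 4*t)
K_X(t) = log M_X(t) = t^2/2 + 4*t
K′(t) = t + 4
K′′(t) = 1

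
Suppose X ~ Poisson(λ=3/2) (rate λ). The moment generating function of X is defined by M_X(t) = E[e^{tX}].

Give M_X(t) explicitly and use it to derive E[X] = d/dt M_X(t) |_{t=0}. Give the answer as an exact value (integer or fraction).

M_X(t) = e^(3*e^(t)/2 - 3/2)
M^(1)(t) = 3*e^(-3/2)*e^(t)*e^(3*e^(t)/2)/2

E[X] = M^(1)(0) = 3/2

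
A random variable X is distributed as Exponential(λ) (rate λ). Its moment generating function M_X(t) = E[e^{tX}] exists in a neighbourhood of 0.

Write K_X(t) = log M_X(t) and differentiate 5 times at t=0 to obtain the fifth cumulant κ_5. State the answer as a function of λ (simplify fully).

M_X(t) = λ/(λ - t)
K_X(t) = log M_X(t) = log(λ) - log(λ - t)
K′(t) = -1/(-λ + t)
K′′(t) = 1/(λ^2 - 2*λ*t + t^2)
K′′′(t) = -2/(-λ^3 + 3*λ^2*t - 3*λ*t^2 + t^3)
K′′′′(t) = 6/(λ^4 - 4*λ^3*t + 6*λ^2*t^2 - 4*λ*t^3 + t^4)
K′′′′′(t) = -24/(-λ^5 + 5*λ^4*t - 10*λ^3*t^2 + 10*λ^2*t^3 - 5*λ*t^4 + t^5)

κ_5 = K′′′′′(0) = 24/λ^5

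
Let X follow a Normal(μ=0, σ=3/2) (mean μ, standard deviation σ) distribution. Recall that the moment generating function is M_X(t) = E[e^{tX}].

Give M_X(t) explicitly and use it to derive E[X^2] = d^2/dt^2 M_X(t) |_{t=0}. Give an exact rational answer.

M_X(t) = e^(9*t^2/8)
D^2[M](t) = 81*t^2*e^(9*t^2/8)/16 + 9*e^(9*t^2/8)/4

E[X^2] = D^2[M](0) = 9/4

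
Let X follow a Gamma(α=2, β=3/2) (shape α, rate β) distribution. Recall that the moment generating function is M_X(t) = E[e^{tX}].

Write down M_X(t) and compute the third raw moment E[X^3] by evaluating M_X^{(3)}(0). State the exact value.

M_X(t) = 9/(4*(3/2 - t)^2)
M′(t) = -36/(8*t^3 - 36*t^2 + 54*t - 27)
M′′(t) = 216/(16*t^4 - 96*t^3 + 216*t^2 - 216*t + 81)
M′′′(t) = -1728/(32*t^5 - 240*t^4 + 720*t^3 - 1080*t^2 + 810*t - 243)

E[X^3] = M′′′(0) = 64/9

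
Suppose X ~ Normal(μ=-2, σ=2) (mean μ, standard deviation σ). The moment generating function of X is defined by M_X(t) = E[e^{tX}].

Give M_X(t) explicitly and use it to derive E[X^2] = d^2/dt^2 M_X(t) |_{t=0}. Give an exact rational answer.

M_X(t) = e^(2*t^2 - 2*t)
M^(2)(t) = (16*t^2*e^(2*t^2) - 16*t*e^(2*t^2) + 8*e^(2*t^2))*e^(-2*t)

E[X^2] = M^(2)(0) = 8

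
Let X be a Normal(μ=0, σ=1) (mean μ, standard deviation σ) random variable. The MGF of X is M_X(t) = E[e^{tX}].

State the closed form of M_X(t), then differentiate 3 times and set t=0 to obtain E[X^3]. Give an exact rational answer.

M_X(t) = e^(t^2/2)
D^3[M](t) = t^3*e^(t^2/2) + 3*t*e^(t^2/2)

E[X^3] = D^3[M](0) = 0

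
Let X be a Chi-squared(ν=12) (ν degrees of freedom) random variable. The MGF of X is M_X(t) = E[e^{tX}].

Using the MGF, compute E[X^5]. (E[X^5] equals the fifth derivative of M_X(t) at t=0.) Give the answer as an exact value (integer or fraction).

E[X^5] = D^5[M](0) = 967680

M_X(t) = (1 - 2*t)^(-6)
D^5[M](t) = -967680/(2048*t^11 - 11264*t^10 + 28160*t^9 - 42240*t^8 + 42240*t^7 - 29568*t^6 + 14784*t^5 - 5280*t^4 + 1320*t^3 - 220*t^2 + 22*t - 1)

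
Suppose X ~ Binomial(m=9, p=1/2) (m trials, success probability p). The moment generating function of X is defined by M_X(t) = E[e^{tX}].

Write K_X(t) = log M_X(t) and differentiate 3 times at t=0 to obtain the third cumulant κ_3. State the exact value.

M_X(t) = (e^(t)/2 + 1/2)^9
K_X(t) = log M_X(t) = 9*log(e^(t)/2 + 1/2)
K′(t) = 9*e^(t)/(e^(t) + 1)
K′′(t) = 9*e^(t)/(e^(2*t) + 2*e^(t) + 1)
K′′′(t) = (-9*e^(2*t) + 9*e^(t))/(e^(3*t) + 3*e^(2*t) + 3*e^(t) + 1)

κ_3 = K′′′(0) = 0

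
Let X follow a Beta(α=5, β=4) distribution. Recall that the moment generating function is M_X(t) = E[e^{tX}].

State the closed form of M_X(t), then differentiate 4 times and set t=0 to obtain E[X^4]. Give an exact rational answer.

E[X^4] = M^(4)(0) = 14/99

M_X(t) = ₁F₁(5; 9; t)
M^(4)(t) = 14*₁F₁(9; 13; t)/99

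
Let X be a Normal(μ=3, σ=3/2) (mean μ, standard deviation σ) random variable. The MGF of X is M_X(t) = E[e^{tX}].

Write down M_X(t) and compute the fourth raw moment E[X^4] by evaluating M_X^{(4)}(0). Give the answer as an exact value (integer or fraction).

E[X^4] = D^4[M](0) = 3483/16

M_X(t) = e^(9*t^2/8 + 3*t)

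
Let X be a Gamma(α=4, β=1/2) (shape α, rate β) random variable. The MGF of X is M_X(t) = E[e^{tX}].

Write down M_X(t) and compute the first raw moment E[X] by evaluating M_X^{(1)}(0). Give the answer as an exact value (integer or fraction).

M_X(t) = 1/(16*(1/2 - t)^4)
D[M](t) = -8/(32*t^5 - 80*t^4 + 80*t^3 - 40*t^2 + 10*t - 1)

E[X] = D[M](0) = 8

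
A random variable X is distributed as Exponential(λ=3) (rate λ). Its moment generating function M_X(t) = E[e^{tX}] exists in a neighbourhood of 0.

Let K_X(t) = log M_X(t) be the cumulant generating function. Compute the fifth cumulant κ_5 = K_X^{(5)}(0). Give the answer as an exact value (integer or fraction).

κ_5 = D^5[K](0) = 8/81

M_X(t) = 3/(3 - t)
K_X(t) = log M_X(t) = -log(3 - t) + log(3)
D^5[K](t) = -24/(t^5 - 15*t^4 + 90*t^3 - 270*t^2 + 405*t - 243)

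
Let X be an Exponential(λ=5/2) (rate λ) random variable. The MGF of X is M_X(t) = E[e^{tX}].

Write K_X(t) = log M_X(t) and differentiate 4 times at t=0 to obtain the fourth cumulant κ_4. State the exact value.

M_X(t) = 5/(2*(5/2 - t))
K_X(t) = log M_X(t) = -log(5/2 - t) - log(2) + log(5)
dK/dt = -2/(2*t - 5)
d^2K/dt^2 = 4/(4*t^2 - 20*t + 25)
d^3K/dt^3 = -16/(8*t^3 - 60*t^2 + 150*t - 125)
d^4K/dt^4 = 96/(16*t^4 - 160*t^3 + 600*t^2 - 1000*t + 625)

κ_4 = d^4K/dt^4 |_{t=0} = 96/625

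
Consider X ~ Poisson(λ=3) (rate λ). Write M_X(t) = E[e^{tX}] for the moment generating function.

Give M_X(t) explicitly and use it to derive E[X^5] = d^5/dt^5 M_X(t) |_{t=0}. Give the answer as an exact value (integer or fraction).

M_X(t) = e^(3*e^(t) - 3)
M′(t) = 3*e^(-3)*e^(t)*e^(3*e^(t))
M′′(t) = (9*e^(2*t)*e^(3*e^(t)) + 3*e^(t)*e^(3*e^(t)))*e^(-3)
M′′′(t) = (27*e^(3*t)*e^(3*e^(t)) + 27*e^(2*t)*e^(3*e^(t)) + 3*e^(t)*e^(3*e^(t)))*e^(-3)
M′′′′(t) = (81*e^(4*t)*e^(3*e^(t)) + 162*e^(3*t)*e^(3*e^(t)) + 63*e^(2*t)*e^(3*e^(t)) + 3*e^(t)*e^(3*e^(t)))*e^(-3)
M′′′′′(t) = (243*e^(5*t)*e^(3*e^(t)) + 810*e^(4*t)*e^(3*e^(t)) + 675*e^(3*t)*e^(3*e^(t)) + 135*e^(2*t)*e^(3*e^(t)) + 3*e^(t)*e^(3*e^(t)))*e^(-3)

E[X^5] = M′′′′′(0) = 1866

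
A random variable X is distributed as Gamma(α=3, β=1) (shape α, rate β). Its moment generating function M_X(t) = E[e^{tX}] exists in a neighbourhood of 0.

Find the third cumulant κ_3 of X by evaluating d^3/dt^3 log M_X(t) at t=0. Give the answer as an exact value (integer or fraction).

κ_3 = d^3K/dt^3 |_{t=0} = 6

M_X(t) = (1 - t)^(-3)
K_X(t) = log M_X(t) = -3*log(1 - t)
dK/dt = -3/(t - 1)
d^2K/dt^2 = 3/(t^2 - 2*t + 1)
d^3K/dt^3 = -6/(t^3 - 3*t^2 + 3*t - 1)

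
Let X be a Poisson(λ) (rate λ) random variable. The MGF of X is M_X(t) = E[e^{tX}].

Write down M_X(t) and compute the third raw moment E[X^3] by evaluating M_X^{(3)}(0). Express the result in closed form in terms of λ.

M_X(t) = e^(λ*(e^(t) - 1))
D^3[M](t) = (λ^3*e^(3*t)*e^(λ*e^(t)) + 3*λ^2*e^(2*t)*e^(λ*e^(t)) + λ*e^(t)*e^(λ*e^(t)))*e^(-λ)

E[X^3] = D^3[M](0) = λ*(λ^2 + 3*λ + 1)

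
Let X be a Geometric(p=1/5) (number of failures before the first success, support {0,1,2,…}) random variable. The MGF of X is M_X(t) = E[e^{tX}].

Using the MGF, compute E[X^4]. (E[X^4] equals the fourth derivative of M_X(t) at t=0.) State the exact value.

M_X(t) = 1/(5*(1 - 4*e^(t)/5))
dM/dt = 4*e^(t)/(16*e^(2*t) - 40*e^(t) + 25)
d^2M/dt^2 = (-16*e^(2*t) - 20*e^(t))/(64*e^(3*t) - 240*e^(2*t) + 300*e^(t) - 125)
d^3M/dt^3 = (64*e^(3*t) + 320*e^(2*t) + 100*e^(t))/(256*e^(4*t) - 1280*e^(3*t) + 2400*e^(2*t) - 2000*e^(t) + 625)
d^4M/dt^4 = (-256*e^(4*t) - 3520*e^(3*t) - 4400*e^(2*t) - 500*e^(t))/(1024*e^(5*t) - 6400*e^(4*t) + 16000*e^(3*t) - 20000*e^(2*t) + 12500*e^(t) - 3125)

E[X^4] = d^4M/dt^4 |_{t=0} = 8676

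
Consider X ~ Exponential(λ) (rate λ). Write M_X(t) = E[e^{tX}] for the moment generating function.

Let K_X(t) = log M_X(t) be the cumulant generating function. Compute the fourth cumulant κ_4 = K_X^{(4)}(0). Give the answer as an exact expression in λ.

κ_4 = K^(4)(0) = 6/λ^4

M_X(t) = λ/(λ - t)
K_X(t) = log M_X(t) = log(λ) - log(λ - t)
K^(4)(t) = 6/(λ^4 - 4*λ^3*t + 6*λ^2*t^2 - 4*λ*t^3 + t^4)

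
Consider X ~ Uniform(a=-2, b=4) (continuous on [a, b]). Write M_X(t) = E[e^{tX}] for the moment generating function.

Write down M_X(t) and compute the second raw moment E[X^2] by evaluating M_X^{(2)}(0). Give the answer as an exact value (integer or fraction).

E[X^2] = M′′(0) = 4

M_X(t) = (e^(4*t) - e^(-2*t))/(6*t)
M′(t) = (4*t*e^(6*t) + 2*t - e^(6*t) + 1)*e^(-2*t)/(6*t^2)
M′′(t) = (8*t^2*e^(6*t) - 2*t^2 - 4*t*e^(6*t) - 2*t + e^(6*t) - 1)*e^(-2*t)/(3*t^3)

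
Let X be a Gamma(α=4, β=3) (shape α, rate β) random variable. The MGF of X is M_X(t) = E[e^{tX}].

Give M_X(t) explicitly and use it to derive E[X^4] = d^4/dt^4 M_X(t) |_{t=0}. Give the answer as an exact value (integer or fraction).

E[X^4] = M^(4)(0) = 280/27

M_X(t) = 81/(3 - t)^4
M^(4)(t) = 68040/(t^8 - 24*t^7 + 252*t^6 - 1512*t^5 + 5670*t^4 - 13608*t^3 + 20412*t^2 - 17496*t + 6561)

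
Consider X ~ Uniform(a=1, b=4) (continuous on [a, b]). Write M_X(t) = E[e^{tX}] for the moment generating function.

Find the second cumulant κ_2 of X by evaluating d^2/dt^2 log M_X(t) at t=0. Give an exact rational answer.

κ_2 = d^2K/dt^2 |_{t=0} = 3/4

M_X(t) = (e^(4*t) - e^(t))/(3*t)
K_X(t) = log M_X(t) = -log(t) + log(e^(4*t) - e^(t)) - log(3)
dK/dt = (4*t*e^(3*t) - t - e^(3*t) + 1)/(t*e^(3*t) - t)
d^2K/dt^2 = (-9*t^2*e^(3*t) + e^(6*t) - 2*e^(3*t) + 1)/(t^2*e^(6*t) - 2*t^2*e^(3*t) + t^2)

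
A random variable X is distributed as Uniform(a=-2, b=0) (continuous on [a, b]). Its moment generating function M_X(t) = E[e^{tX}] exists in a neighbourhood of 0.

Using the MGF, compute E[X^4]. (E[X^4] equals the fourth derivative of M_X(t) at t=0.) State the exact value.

E[X^4] = M^(4)(0) = 16/5

M_X(t) = (1 - e^(-2*t))/(2*t)
M^(4)(t) = (-8*t^4 - 16*t^3 - 24*t^2 - 24*t + 12*e^(2*t) - 12)*e^(-2*t)/t^5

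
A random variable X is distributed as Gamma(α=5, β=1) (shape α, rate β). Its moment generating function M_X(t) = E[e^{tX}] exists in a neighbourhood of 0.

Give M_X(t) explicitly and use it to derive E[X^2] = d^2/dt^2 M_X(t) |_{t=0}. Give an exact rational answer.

M_X(t) = (1 - t)^(-5)
D^2[M](t) = -30/(t^7 - 7*t^6 + 21*t^5 - 35*t^4 + 35*t^3 - 21*t^2 + 7*t - 1)

E[X^2] = D^2[M](0) = 30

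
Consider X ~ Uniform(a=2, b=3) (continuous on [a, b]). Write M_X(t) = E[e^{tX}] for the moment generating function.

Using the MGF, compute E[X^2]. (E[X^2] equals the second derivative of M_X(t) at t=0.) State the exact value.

E[X^2] = D^2[M](0) = 19/3

M_X(t) = (e^(3*t) - e^(2*t))/t
D^2[M](t) = (9*t^2*e^(3*t) - 4*t^2*e^(2*t) - 6*t*e^(3*t) + 4*t*e^(2*t) + 2*e^(3*t) - 2*e^(2*t))/t^3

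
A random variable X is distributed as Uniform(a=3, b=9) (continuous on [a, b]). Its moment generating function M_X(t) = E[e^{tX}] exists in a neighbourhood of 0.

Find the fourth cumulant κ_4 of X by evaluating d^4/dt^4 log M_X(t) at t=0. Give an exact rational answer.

M_X(t) = (e^(9*t) - e^(3*t))/(6*t)
K_X(t) = log M_X(t) = -log(t) + log(e^(9*t) - e^(3*t)) - log(6)
K′(t) = (9*t*e^(6*t) - 3*t - e^(6*t) + 1)/(t*e^(6*t) - t)
K′′(t) = (-36*t^2*e^(6*t) + e^(12*t) - 2*e^(6*t) + 1)/(t^2*e^(12*t) - 2*t^2*e^(6*t) + t^2)
K′′′(t) = (216*t^3*e^(12*t) + 216*t^3*e^(6*t) - 2*e^(18*t) + 6*e^(12*t) - 6*e^(6*t) + 2)/(t^3*e^(18*t) - 3*t^3*e^(12*t) + 3*t^3*e^(6*t) - t^3)

κ_4 = K′′′′(0) = -54/5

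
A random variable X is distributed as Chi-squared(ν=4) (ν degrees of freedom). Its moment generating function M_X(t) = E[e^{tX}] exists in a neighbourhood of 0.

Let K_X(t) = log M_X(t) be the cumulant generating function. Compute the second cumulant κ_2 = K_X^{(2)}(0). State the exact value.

M_X(t) = (1 - 2*t)^(-2)
K_X(t) = log M_X(t) = -2*log(1 - 2*t)
dK/dt = -4/(2*t - 1)
d^2K/dt^2 = 8/(4*t^2 - 4*t + 1)

κ_2 = d^2K/dt^2 |_{t=0} = 8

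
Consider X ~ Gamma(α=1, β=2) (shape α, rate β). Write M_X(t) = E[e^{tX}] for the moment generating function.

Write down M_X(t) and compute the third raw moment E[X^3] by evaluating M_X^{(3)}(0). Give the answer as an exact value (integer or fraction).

E[X^3] = D^3[M](0) = 3/4

M_X(t) = 2/(2 - t)
D^3[M](t) = 12/(t^4 - 8*t^3 + 24*t^2 - 32*t + 16)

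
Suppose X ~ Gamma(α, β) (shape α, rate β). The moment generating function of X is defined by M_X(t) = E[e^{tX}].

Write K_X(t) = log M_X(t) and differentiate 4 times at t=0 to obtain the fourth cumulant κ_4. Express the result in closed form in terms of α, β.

κ_4 = D^4[K](0) = 6*α/β^4

M_X(t) = (β/(β - t))^α
K_X(t) = log M_X(t) = α*(log(β) - log(β - t))
D^4[K](t) = 6*α/(β^4 - 4*β^3*t + 6*β^2*t^2 - 4*β*t^3 + t^4)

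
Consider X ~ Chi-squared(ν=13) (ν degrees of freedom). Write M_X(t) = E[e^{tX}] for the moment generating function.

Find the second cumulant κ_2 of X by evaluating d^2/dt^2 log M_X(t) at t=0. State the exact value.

κ_2 = d^2K/dt^2 |_{t=0} = 26

M_X(t) = (1 - 2*t)^(-13/2)
K_X(t) = log M_X(t) = -13*log(1 - 2*t)/2
dK/dt = -13/(2*t - 1)
d^2K/dt^2 = 26/(4*t^2 - 4*t + 1)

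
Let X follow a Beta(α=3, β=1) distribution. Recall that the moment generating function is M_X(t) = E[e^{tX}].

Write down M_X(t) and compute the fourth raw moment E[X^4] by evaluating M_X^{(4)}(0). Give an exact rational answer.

M_X(t) = ₁F₁(3; 4; t)
D^4[M](t) = 3*₁F₁(7; 8; t)/7

E[X^4] = D^4[M](0) = 3/7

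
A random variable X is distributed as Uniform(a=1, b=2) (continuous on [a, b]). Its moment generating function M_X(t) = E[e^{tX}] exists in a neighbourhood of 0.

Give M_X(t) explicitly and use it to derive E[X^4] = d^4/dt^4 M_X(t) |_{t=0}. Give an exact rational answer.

E[X^4] = D^4[M](0) = 31/5

M_X(t) = (e^(2*t) - e^(t))/t
D^4[M](t) = (16*t^4*e^(2*t) - t^4*e^(t) - 32*t^3*e^(2*t) + 4*t^3*e^(t) + 48*t^2*e^(2*t) - 12*t^2*e^(t) - 48*t*e^(2*t) + 24*t*e^(t) + 24*e^(2*t) - 24*e^(t))/t^5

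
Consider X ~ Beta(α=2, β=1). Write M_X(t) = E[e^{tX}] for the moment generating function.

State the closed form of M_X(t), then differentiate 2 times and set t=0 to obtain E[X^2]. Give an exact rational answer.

M_X(t) = ₁F₁(2; 3; t)
M^(2)(t) = ₁F₁(4; 5; t)/2

E[X^2] = M^(2)(0) = 1/2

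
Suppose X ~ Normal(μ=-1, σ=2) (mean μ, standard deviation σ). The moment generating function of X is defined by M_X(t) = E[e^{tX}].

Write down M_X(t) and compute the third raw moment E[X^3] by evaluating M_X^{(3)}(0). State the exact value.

E[X^3] = D^3[M](0) = -13

M_X(t) = e^(2*t^2 - t)
D^3[M](t) = (64*t^3*e^(2*t^2) - 48*t^2*e^(2*t^2) + 60*t*e^(2*t^2) - 13*e^(2*t^2))*e^(-t)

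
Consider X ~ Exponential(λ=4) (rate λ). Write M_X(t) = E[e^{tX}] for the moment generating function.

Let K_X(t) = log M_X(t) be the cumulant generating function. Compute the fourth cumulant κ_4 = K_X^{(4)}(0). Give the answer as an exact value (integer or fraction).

κ_4 = D^4[K](0) = 3/128

M_X(t) = 4/(4 - t)
K_X(t) = log M_X(t) = -log(4 - t) + 2*log(2)
D^4[K](t) = 6/(t^4 - 16*t^3 + 96*t^2 - 256*t + 256)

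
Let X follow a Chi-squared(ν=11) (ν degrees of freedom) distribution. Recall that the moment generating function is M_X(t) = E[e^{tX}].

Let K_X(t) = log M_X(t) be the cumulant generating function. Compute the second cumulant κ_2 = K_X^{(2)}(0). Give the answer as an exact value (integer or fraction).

κ_2 = K′′(0) = 22

M_X(t) = (1 - 2*t)^(-11/2)
K_X(t) = log M_X(t) = -11*log(1 - 2*t)/2
K′(t) = -11/(2*t - 1)
K′′(t) = 22/(4*t^2 - 4*t + 1)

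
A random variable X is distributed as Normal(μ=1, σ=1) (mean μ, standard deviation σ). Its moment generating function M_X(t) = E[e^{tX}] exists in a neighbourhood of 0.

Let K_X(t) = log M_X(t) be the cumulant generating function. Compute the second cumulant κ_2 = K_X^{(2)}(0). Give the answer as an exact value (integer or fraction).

κ_2 = d^2K/dt^2 |_{t=0} = 1

M_X(t) = e^(t^2/2 + t)
K_X(t) = log M_X(t) = t^2/2 + t
dK/dt = t + 1
d^2K/dt^2 = 1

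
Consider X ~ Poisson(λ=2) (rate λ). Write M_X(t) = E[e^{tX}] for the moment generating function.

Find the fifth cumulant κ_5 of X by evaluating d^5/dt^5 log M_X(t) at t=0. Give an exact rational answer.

κ_5 = K′′′′′(0) = 2

M_X(t) = e^(2*e^(t) - 2)
K_X(t) = log M_X(t) = 2*e^(t) - 2
K′(t) = 2*e^(t)
K′′(t) = 2*e^(t)
K′′′(t) = 2*e^(t)
K′′′′(t) = 2*e^(t)
K′′′′′(t) = 2*e^(t)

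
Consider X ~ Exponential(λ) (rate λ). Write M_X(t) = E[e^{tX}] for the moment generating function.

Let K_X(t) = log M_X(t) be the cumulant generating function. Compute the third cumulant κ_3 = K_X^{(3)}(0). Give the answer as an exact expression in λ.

M_X(t) = λ/(λ - t)
K_X(t) = log M_X(t) = log(λ) - log(λ - t)
K^(3)(t) = -2/(-λ^3 + 3*λ^2*t - 3*λ*t^2 + t^3)

κ_3 = K^(3)(0) = 2/λ^3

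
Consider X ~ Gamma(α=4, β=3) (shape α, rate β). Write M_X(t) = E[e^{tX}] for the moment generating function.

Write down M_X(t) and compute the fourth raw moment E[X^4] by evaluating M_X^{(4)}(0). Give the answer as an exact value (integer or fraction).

E[X^4] = D^4[M](0) = 280/27

M_X(t) = 81/(3 - t)^4
D^4[M](t) = 68040/(t^8 - 24*t^7 + 252*t^6 - 1512*t^5 + 5670*t^4 - 13608*t^3 + 20412*t^2 - 17496*t + 6561)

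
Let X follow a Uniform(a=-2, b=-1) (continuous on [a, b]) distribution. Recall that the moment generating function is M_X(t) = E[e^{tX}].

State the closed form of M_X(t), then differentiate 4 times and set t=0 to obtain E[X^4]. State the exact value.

M_X(t) = (e^(-t) - e^(-2*t))/t
M^(4)(t) = (t^4*e^(t) - 16*t^4 + 4*t^3*e^(t) - 32*t^3 + 12*t^2*e^(t) - 48*t^2 + 24*t*e^(t) - 48*t + 24*e^(t) - 24)*e^(-2*t)/t^5

E[X^4] = M^(4)(0) = 31/5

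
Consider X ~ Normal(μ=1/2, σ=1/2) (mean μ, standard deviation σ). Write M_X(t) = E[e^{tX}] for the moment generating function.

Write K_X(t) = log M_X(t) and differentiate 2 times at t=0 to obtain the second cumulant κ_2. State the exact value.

M_X(t) = e^(t^2/8 + t/2)
K_X(t) = log M_X(t) = t^2/8 + t/2
K′(t) = t/4 + 1/2
K′′(t) = 1/4

κ_2 = K′′(0) = 1/4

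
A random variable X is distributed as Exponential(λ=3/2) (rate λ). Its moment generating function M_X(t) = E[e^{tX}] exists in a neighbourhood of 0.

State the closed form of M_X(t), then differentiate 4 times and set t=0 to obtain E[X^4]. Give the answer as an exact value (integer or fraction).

M_X(t) = 3/(2*(3/2 - t))
D^4[M](t) = -1152/(32*t^5 - 240*t^4 + 720*t^3 - 1080*t^2 + 810*t - 243)

E[X^4] = D^4[M](0) = 128/27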